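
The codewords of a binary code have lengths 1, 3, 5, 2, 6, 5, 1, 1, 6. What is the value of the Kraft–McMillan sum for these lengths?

1.96875

With common denominator 2^6 = 64: Σ 2^(−ℓᵢ) = 32/64 + 8/64 + 2/64 + 16/64 + 1/64 + 2/64 + 32/64 + 32/64 + 1/64 = 126/64 = 1.96875.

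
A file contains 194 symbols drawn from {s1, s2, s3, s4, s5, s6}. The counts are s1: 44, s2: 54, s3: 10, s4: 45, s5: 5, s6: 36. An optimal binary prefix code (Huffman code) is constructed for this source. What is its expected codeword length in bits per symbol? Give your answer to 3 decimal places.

2.340 bits/symbol

Probabilities are the counts divided by 194.
Repeatedly combine the two least-probable nodes; the expected code length is the sum of the merged weights.
merge 5/194 + 5/97 → 15/194
merge 15/194 + 18/97 → 51/194
merge 22/97 + 45/194 → 89/194
merge 51/194 + 27/97 → 105/194
merge 89/194 + 105/194 → 1
L = 15/194 + 51/194 + 89/194 + 105/194 + 1 = 227/97 ≈ 2.340 bits/symbol.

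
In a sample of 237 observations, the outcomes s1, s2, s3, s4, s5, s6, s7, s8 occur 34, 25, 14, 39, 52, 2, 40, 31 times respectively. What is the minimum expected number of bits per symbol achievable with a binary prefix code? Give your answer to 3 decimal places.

2.848 bits/symbol

Probabilities are the counts divided by 237.
Repeatedly combine the two least-probable nodes; the expected code length is the sum of the merged weights.
merge 2/237 + 14/237 → 16/237
merge 16/237 + 25/237 → 41/237
merge 31/237 + 34/237 → 65/237
merge 13/79 + 40/237 → 1/3
merge 41/237 + 52/237 → 31/79
merge 65/237 + 1/3 → 48/79
merge 31/79 + 48/79 → 1
L = 16/237 + 41/237 + 65/237 + 1/3 + 31/79 + 48/79 + 1 = 225/79 ≈ 2.848 bits/symbol.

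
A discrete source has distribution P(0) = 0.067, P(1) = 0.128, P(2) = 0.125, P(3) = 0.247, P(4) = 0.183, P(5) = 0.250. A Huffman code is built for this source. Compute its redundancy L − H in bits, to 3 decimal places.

0.040 bits

Entropy H = −Σ p log₂ p ≈ 2.4626 bits.
Huffman merges: 67/1000+1/8→24/125; 16/125+183/1000→311/1000; 24/125+247/1000→439/1000; 1/4+311/1000→561/1000; 439/1000+561/1000→1. L = 2503/1000 ≈ 2.5030.
L − H = 2.5030 − 2.4626 = 0.040 bits.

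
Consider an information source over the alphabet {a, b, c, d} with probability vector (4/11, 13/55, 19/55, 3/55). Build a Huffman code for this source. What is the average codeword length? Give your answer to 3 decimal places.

Repeatedly combine the two least-probable nodes; the expected code length is the sum of the merged weights.
merge 3/55 + 13/55 → 16/55
merge 16/55 + 19/55 → 7/11
merge 4/11 + 7/11 → 1
L = 16/55 + 7/11 + 1 = 106/55 ≈ 1.927 bits/symbol.

1.927 bits/symbol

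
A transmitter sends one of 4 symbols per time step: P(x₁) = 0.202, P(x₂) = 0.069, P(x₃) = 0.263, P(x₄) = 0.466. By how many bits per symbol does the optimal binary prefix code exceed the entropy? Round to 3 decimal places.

0.053 bits

Entropy H = −Σ p log₂ p ≈ 1.7524 bits.
Huffman merges: 69/1000+101/500→271/1000; 263/1000+271/1000→267/500; 233/500+267/500→1. L = 361/200 ≈ 1.8050.
L − H = 1.8050 − 1.7524 = 0.053 bits.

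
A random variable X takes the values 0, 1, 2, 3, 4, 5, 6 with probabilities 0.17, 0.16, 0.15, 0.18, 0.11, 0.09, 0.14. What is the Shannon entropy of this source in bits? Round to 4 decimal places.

2.7735 bits

H = −Σ pᵢ log₂ pᵢ.
−0.17·log₂(0.17) = 0.4346
−0.16·log₂(0.16) = 0.4230
−0.15·log₂(0.15) = 0.4105
−0.18·log₂(0.18) = 0.4453
−0.11·log₂(0.11) = 0.3503
−0.09·log₂(0.09) = 0.3127
−0.14·log₂(0.14) = 0.3971
Sum ≈ 2.7735 → 2.7735 bits.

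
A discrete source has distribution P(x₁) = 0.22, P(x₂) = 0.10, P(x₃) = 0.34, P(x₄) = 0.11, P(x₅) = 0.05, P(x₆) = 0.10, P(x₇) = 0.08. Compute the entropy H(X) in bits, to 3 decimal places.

2.532 bits

H = −Σ pᵢ log₂ pᵢ.
−0.22·log₂(0.22) = 0.4806
−0.10·log₂(0.10) = 0.3322
−0.34·log₂(0.34) = 0.5292
−0.11·log₂(0.11) = 0.3503
−0.05·log₂(0.05) = 0.2161
−0.10·log₂(0.10) = 0.3322
−0.08·log₂(0.08) = 0.2915
Sum ≈ 2.5320 → 2.532 bits.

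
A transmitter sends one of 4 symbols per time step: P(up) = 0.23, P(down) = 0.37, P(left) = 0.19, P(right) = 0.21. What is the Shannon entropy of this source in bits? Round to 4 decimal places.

1.9464 bits

H = −Σ pᵢ log₂ pᵢ.
−0.23·log₂(0.23) = 0.4877
−0.37·log₂(0.37) = 0.5307
−0.19·log₂(0.19) = 0.4552
−0.21·log₂(0.21) = 0.4728
Sum ≈ 1.9464 → 1.9464 bits.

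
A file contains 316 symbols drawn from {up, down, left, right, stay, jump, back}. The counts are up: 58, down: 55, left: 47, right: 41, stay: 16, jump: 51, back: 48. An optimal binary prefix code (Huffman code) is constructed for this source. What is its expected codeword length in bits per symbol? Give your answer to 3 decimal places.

Probabilities are the counts divided by 316.
Repeatedly combine the two least-probable nodes; the expected code length is the sum of the merged weights.
merge 4/79 + 41/316 → 57/316
merge 47/316 + 12/79 → 95/316
merge 51/316 + 55/316 → 53/158
merge 57/316 + 29/158 → 115/316
merge 95/316 + 53/158 → 201/316
merge 115/316 + 201/316 → 1
L = 57/316 + 95/316 + 53/158 + 115/316 + 201/316 + 1 = 445/158 ≈ 2.816 bits/symbol.

2.816 bits/symbol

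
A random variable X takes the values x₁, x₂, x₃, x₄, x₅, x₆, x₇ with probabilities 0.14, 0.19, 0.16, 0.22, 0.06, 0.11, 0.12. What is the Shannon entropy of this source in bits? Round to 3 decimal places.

2.717 bits

H = −Σ pᵢ log₂ pᵢ.
−0.14·log₂(0.14) = 0.3971
−0.19·log₂(0.19) = 0.4552
−0.16·log₂(0.16) = 0.4230
−0.22·log₂(0.22) = 0.4806
−0.06·log₂(0.06) = 0.2435
−0.11·log₂(0.11) = 0.3503
−0.12·log₂(0.12) = 0.3671
Sum ≈ 2.7168 → 2.717 bits.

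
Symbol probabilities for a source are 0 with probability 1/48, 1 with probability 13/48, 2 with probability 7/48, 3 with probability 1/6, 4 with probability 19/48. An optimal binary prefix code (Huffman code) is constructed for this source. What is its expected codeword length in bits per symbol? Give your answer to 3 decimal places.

Repeatedly combine the two least-probable nodes; the expected code length is the sum of the merged weights.
merge 1/48 + 7/48 → 1/6
merge 1/6 + 1/6 → 1/3
merge 13/48 + 1/3 → 29/48
merge 19/48 + 29/48 → 1
L = 1/6 + 1/3 + 29/48 + 1 = 101/48 ≈ 2.104 bits/symbol.

2.104 bits/symbol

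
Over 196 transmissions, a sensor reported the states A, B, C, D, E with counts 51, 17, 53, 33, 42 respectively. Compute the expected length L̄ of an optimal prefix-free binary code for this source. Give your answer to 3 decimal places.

2.255 bits/symbol

Probabilities are the counts divided by 196.
Repeatedly combine the two least-probable nodes; the expected code length is the sum of the merged weights.
merge 17/196 + 33/196 → 25/98
merge 3/14 + 25/98 → 23/49
merge 51/196 + 53/196 → 26/49
merge 23/49 + 26/49 → 1
L = 25/98 + 23/49 + 26/49 + 1 = 221/98 ≈ 2.255 bits/symbol.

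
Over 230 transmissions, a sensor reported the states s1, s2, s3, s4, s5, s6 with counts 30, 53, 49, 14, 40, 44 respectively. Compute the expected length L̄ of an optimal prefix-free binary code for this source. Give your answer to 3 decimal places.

Probabilities are the counts divided by 230.
Repeatedly combine the two least-probable nodes; the expected code length is the sum of the merged weights.
merge 7/115 + 3/23 → 22/115
merge 4/23 + 22/115 → 42/115
merge 22/115 + 49/230 → 93/230
merge 53/230 + 42/115 → 137/230
merge 93/230 + 137/230 → 1
L = 22/115 + 42/115 + 93/230 + 137/230 + 1 = 294/115 ≈ 2.557 bits/symbol.

2.557 bits/symbol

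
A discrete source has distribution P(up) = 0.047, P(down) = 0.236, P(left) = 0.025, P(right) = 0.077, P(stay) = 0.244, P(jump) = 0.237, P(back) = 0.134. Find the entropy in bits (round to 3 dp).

2.494 bits

H = −Σ pᵢ log₂ pᵢ.
−0.047·log₂(0.047) = 0.2073
−0.236·log₂(0.236) = 0.4916
−0.025·log₂(0.025) = 0.1330
−0.077·log₂(0.077) = 0.2848
−0.244·log₂(0.244) = 0.4966
−0.237·log₂(0.237) = 0.4923
−0.134·log₂(0.134) = 0.3886
Sum ≈ 2.4942 → 2.494 bits.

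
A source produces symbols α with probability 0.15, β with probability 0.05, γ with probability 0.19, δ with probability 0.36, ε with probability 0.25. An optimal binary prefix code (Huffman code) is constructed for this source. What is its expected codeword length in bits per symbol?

Repeatedly combine the two least-probable nodes; the expected code length is the sum of the merged weights.
merge 1/20 + 3/20 → 1/5
merge 19/100 + 1/5 → 39/100
merge 1/4 + 9/25 → 61/100
merge 39/100 + 61/100 → 1
L = 1/5 + 39/100 + 61/100 + 1 = 11/5 = 2.2 bits/symbol.

2.2 bits/symbol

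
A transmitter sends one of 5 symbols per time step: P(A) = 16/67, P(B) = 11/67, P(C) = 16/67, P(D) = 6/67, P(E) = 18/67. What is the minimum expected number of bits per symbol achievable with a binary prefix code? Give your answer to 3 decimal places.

Repeatedly combine the two least-probable nodes; the expected code length is the sum of the merged weights.
merge 6/67 + 11/67 → 17/67
merge 16/67 + 16/67 → 32/67
merge 17/67 + 18/67 → 35/67
merge 32/67 + 35/67 → 1
L = 17/67 + 32/67 + 35/67 + 1 = 151/67 ≈ 2.254 bits/symbol.

2.254 bits/symbol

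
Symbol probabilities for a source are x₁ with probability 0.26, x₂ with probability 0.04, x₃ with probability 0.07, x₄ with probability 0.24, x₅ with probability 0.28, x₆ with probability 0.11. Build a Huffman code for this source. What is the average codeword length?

2.33 bits/symbol

Repeatedly combine the two least-probable nodes; the expected code length is the sum of the merged weights.
merge 1/25 + 7/100 → 11/100
merge 11/100 + 11/100 → 11/50
merge 11/50 + 6/25 → 23/50
merge 13/50 + 7/25 → 27/50
merge 23/50 + 27/50 → 1
L = 11/100 + 11/50 + 23/50 + 27/50 + 1 = 233/100 = 2.33 bits/symbol.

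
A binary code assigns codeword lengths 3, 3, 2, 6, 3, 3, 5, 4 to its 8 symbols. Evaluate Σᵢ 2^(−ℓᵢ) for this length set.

0.859375

With common denominator 2^6 = 64: Σ 2^(−ℓᵢ) = 8/64 + 8/64 + 16/64 + 1/64 + 8/64 + 8/64 + 2/64 + 4/64 = 55/64 = 0.859375.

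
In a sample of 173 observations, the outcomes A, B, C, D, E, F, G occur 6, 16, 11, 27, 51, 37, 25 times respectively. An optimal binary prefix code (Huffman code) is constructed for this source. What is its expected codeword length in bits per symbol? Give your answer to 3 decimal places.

2.590 bits/symbol

Probabilities are the counts divided by 173.
Repeatedly combine the two least-probable nodes; the expected code length is the sum of the merged weights.
merge 6/173 + 11/173 → 17/173
merge 16/173 + 17/173 → 33/173
merge 25/173 + 27/173 → 52/173
merge 33/173 + 37/173 → 70/173
merge 51/173 + 52/173 → 103/173
merge 70/173 + 103/173 → 1
L = 17/173 + 33/173 + 52/173 + 70/173 + 103/173 + 1 = 448/173 ≈ 2.590 bits/symbol.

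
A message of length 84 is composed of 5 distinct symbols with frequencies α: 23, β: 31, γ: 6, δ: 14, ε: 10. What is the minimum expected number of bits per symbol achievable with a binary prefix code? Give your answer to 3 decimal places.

2.179 bits/symbol

Probabilities are the counts divided by 84.
Repeatedly combine the two least-probable nodes; the expected code length is the sum of the merged weights.
merge 1/14 + 5/42 → 4/21
merge 1/6 + 4/21 → 5/14
merge 23/84 + 5/14 → 53/84
merge 31/84 + 53/84 → 1
L = 4/21 + 5/14 + 53/84 + 1 = 61/28 ≈ 2.179 bits/symbol.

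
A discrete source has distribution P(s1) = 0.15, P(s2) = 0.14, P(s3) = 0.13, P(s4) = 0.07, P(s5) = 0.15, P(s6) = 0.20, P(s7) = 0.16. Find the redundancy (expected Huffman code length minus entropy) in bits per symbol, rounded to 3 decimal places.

0.043 bits

Entropy H = −Σ p log₂ p ≈ 2.7568 bits.
Huffman merges: 7/100+13/100→1/5; 7/50+3/20→29/100; 3/20+4/25→31/100; 1/5+1/5→2/5; 29/100+31/100→3/5; 2/5+3/5→1. L = 14/5 ≈ 2.8000.
L − H = 2.8000 − 2.7568 = 0.043 bits.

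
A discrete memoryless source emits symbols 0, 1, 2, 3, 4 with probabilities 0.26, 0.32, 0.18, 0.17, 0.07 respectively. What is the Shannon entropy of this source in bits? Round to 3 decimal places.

2.180 bits

H = −Σ pᵢ log₂ pᵢ.
−0.26·log₂(0.26) = 0.5053
−0.32·log₂(0.32) = 0.5260
−0.18·log₂(0.18) = 0.4453
−0.17·log₂(0.17) = 0.4346
−0.07·log₂(0.07) = 0.2686
Sum ≈ 2.1798 → 2.180 bits.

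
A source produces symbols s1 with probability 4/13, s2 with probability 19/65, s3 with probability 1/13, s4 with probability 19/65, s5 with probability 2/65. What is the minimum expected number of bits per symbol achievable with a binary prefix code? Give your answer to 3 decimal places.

2.108 bits/symbol

Repeatedly combine the two least-probable nodes; the expected code length is the sum of the merged weights.
merge 2/65 + 1/13 → 7/65
merge 7/65 + 19/65 → 2/5
merge 19/65 + 4/13 → 3/5
merge 2/5 + 3/5 → 1
L = 7/65 + 2/5 + 3/5 + 1 = 137/65 ≈ 2.108 bits/symbol.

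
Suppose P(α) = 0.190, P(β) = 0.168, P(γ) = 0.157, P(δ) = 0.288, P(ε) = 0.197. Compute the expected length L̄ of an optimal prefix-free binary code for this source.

Repeatedly combine the two least-probable nodes; the expected code length is the sum of the merged weights.
merge 157/1000 + 21/125 → 13/40
merge 19/100 + 197/1000 → 387/1000
merge 36/125 + 13/40 → 613/1000
merge 387/1000 + 613/1000 → 1
L = 13/40 + 387/1000 + 613/1000 + 1 = 93/40 = 2.325 bits/symbol.

2.325 bits/symbol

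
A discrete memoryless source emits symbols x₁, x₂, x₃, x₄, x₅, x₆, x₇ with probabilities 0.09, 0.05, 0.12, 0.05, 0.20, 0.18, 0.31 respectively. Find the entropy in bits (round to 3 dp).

H = −Σ pᵢ log₂ pᵢ.
−0.09·log₂(0.09) = 0.3127
−0.05·log₂(0.05) = 0.2161
−0.12·log₂(0.12) = 0.3671
−0.05·log₂(0.05) = 0.2161
−0.20·log₂(0.20) = 0.4644
−0.18·log₂(0.18) = 0.4453
−0.31·log₂(0.31) = 0.5238
Sum ≈ 2.5454 → 2.545 bits.

2.545 bits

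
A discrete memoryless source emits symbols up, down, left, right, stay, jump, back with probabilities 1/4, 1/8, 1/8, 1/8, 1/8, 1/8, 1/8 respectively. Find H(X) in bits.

2.75 bits

Each probability is a power of 1/2, so log₂(1/p) is an integer.
H = Σ p·log₂(1/p) = 1/4·2 + 1/8·3 + 1/8·3 + 1/8·3 + 1/8·3 + 1/8·3 + 1/8·3 = 2.75 bits.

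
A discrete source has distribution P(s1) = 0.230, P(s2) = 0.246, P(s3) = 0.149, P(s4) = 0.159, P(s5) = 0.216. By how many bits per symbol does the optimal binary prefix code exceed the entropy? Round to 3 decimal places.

Entropy H = −Σ p log₂ p ≈ 2.2940 bits.
Huffman merges: 149/1000+159/1000→77/250; 27/125+23/100→223/500; 123/500+77/250→277/500; 223/500+277/500→1. L = 577/250 ≈ 2.3080.
L − H = 2.3080 − 2.2940 = 0.014 bits.

0.014 bits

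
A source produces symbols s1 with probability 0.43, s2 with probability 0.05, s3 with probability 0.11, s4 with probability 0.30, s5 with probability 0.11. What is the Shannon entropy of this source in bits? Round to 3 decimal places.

H = −Σ pᵢ log₂ pᵢ.
−0.43·log₂(0.43) = 0.5236
−0.05·log₂(0.05) = 0.2161
−0.11·log₂(0.11) = 0.3503
−0.30·log₂(0.30) = 0.5211
−0.11·log₂(0.11) = 0.3503
Sum ≈ 1.9613 → 1.961 bits.

1.961 bits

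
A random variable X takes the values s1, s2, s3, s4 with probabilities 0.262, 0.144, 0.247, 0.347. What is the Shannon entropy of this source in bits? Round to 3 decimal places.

H = −Σ pᵢ log₂ pᵢ.
−0.262·log₂(0.262) = 0.5063
−0.144·log₂(0.144) = 0.4026
−0.247·log₂(0.247) = 0.4983
−0.347·log₂(0.347) = 0.5299
Sum ≈ 1.9371 → 1.937 bits.

1.937 bits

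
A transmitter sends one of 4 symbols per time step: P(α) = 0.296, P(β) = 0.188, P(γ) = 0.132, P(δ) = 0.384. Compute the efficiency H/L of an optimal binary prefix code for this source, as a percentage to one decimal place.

Entropy H = −Σ p log₂ p ≈ 1.8890 bits.
Huffman merges: 33/250+47/250→8/25; 37/125+8/25→77/125; 48/125+77/125→1. L = 242/125 ≈ 1.9360.
Efficiency = H/L = 1.8890/1.9360 = 97.6%.

97.6%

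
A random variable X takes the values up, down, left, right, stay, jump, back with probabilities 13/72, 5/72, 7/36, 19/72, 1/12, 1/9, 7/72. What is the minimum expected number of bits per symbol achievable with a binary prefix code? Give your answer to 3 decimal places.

Repeatedly combine the two least-probable nodes; the expected code length is the sum of the merged weights.
merge 5/72 + 1/12 → 11/72
merge 7/72 + 1/9 → 5/24
merge 11/72 + 13/72 → 1/3
merge 7/36 + 5/24 → 29/72
merge 19/72 + 1/3 → 43/72
merge 29/72 + 43/72 → 1
L = 11/72 + 5/24 + 1/3 + 29/72 + 43/72 + 1 = 97/36 ≈ 2.694 bits/symbol.

2.694 bits/symbol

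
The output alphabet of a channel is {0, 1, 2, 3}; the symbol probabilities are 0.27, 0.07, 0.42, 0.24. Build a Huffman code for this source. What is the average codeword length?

1.89 bits/symbol

Repeatedly combine the two least-probable nodes; the expected code length is the sum of the merged weights.
merge 7/100 + 6/25 → 31/100
merge 27/100 + 31/100 → 29/50
merge 21/50 + 29/50 → 1
L = 31/100 + 29/50 + 1 = 189/100 = 1.89 bits/symbol.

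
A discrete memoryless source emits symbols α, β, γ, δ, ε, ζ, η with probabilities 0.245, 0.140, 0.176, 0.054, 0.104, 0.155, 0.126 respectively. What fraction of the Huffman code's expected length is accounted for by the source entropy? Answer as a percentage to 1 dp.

Entropy H = −Σ p log₂ p ≈ 2.6958 bits.
Huffman merges: 27/500+13/125→79/500; 63/500+7/50→133/500; 31/200+79/500→313/1000; 22/125+49/200→421/1000; 133/500+313/1000→579/1000; 421/1000+579/1000→1. L = 2737/1000 ≈ 2.7370.
Efficiency = H/L = 2.6958/2.7370 = 98.5%.

98.5%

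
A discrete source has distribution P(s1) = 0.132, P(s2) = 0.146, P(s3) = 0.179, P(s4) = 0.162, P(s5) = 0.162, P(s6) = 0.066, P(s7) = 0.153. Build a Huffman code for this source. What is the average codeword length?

2.821 bits/symbol

Repeatedly combine the two least-probable nodes; the expected code length is the sum of the merged weights.
merge 33/500 + 33/250 → 99/500
merge 73/500 + 153/1000 → 299/1000
merge 81/500 + 81/500 → 81/250
merge 179/1000 + 99/500 → 377/1000
merge 299/1000 + 81/250 → 623/1000
merge 377/1000 + 623/1000 → 1
L = 99/500 + 299/1000 + 81/250 + 377/1000 + 623/1000 + 1 = 2821/1000 = 2.821 bits/symbol.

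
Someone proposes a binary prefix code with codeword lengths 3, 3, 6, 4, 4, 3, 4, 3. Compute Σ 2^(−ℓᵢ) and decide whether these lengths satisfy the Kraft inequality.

With common denominator 2^6 = 64: Σ 2^(−ℓᵢ) = 8/64 + 8/64 + 1/64 + 4/64 + 4/64 + 8/64 + 4/64 + 8/64 = 45/64 = 0.703125.
Kraft's inequality requires Σ ≤ 1; here Σ = 0.703125 ≤ 1, so such a prefix code exists.

0.703125; yes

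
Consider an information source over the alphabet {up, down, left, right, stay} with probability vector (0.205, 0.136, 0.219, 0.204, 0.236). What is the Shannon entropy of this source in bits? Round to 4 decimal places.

2.2994 bits

H = −Σ pᵢ log₂ pᵢ.
−0.205·log₂(0.205) = 0.4687
−0.136·log₂(0.136) = 0.3915
−0.219·log₂(0.219) = 0.4798
−0.204·log₂(0.204) = 0.4678
−0.236·log₂(0.236) = 0.4916
Sum ≈ 2.2994 → 2.2994 bits.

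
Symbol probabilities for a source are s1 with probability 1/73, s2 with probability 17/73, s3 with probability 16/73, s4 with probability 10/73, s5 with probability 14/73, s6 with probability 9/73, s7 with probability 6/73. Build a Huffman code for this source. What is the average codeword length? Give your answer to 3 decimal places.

Repeatedly combine the two least-probable nodes; the expected code length is the sum of the merged weights.
merge 1/73 + 6/73 → 7/73
merge 7/73 + 9/73 → 16/73
merge 10/73 + 14/73 → 24/73
merge 16/73 + 16/73 → 32/73
merge 17/73 + 24/73 → 41/73
merge 32/73 + 41/73 → 1
L = 7/73 + 16/73 + 24/73 + 32/73 + 41/73 + 1 = 193/73 ≈ 2.644 bits/symbol.

2.644 bits/symbol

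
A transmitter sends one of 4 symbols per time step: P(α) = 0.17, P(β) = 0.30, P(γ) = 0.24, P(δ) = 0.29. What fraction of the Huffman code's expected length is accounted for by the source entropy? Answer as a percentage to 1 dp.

98.4%

Entropy H = −Σ p log₂ p ≈ 1.9677 bits.
Huffman merges: 17/100+6/25→41/100; 29/100+3/10→59/100; 41/100+59/100→1. L = 2 ≈ 2.0000.
Efficiency = H/L = 1.9677/2.0000 = 98.4%.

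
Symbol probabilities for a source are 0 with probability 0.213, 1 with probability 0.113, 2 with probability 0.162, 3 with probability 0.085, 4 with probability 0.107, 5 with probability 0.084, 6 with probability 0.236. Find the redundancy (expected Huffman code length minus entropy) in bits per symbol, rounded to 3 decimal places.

Entropy H = −Σ p log₂ p ≈ 2.6952 bits.
Huffman merges: 21/250+17/200→169/1000; 107/1000+113/1000→11/50; 81/500+169/1000→331/1000; 213/1000+11/50→433/1000; 59/250+331/1000→567/1000; 433/1000+567/1000→1. L = 68/25 ≈ 2.7200.
L − H = 2.7200 − 2.6952 = 0.025 bits.

0.025 bits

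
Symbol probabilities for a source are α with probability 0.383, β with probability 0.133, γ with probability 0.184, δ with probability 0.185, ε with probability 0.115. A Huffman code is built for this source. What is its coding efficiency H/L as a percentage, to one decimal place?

Entropy H = −Σ p log₂ p ≈ 2.1760 bits.
Huffman merges: 23/200+133/1000→31/125; 23/125+37/200→369/1000; 31/125+369/1000→617/1000; 383/1000+617/1000→1. L = 1117/500 ≈ 2.2340.
Efficiency = H/L = 2.1760/2.2340 = 97.4%.

97.4%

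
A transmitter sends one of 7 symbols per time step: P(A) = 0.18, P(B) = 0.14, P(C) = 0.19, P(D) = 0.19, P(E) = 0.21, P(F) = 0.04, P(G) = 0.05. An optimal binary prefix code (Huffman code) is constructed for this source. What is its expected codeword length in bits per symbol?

2.69 bits/symbol

Repeatedly combine the two least-probable nodes; the expected code length is the sum of the merged weights.
merge 1/25 + 1/20 → 9/100
merge 9/100 + 7/50 → 23/100
merge 9/50 + 19/100 → 37/100
merge 19/100 + 21/100 → 2/5
merge 23/100 + 37/100 → 3/5
merge 2/5 + 3/5 → 1
L = 9/100 + 23/100 + 37/100 + 2/5 + 3/5 + 1 = 269/100 = 2.69 bits/symbol.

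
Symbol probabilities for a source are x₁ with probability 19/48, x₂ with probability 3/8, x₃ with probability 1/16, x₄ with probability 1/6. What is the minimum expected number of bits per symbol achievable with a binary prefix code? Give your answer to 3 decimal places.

Repeatedly combine the two least-probable nodes; the expected code length is the sum of the merged weights.
merge 1/16 + 1/6 → 11/48
merge 11/48 + 3/8 → 29/48
merge 19/48 + 29/48 → 1
L = 11/48 + 29/48 + 1 = 11/6 ≈ 1.833 bits/symbol.

1.833 bits/symbol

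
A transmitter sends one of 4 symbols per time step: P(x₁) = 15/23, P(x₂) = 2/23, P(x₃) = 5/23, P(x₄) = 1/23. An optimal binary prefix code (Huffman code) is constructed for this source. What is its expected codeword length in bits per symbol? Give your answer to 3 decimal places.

1.478 bits/symbol

Repeatedly combine the two least-probable nodes; the expected code length is the sum of the merged weights.
merge 1/23 + 2/23 → 3/23
merge 3/23 + 5/23 → 8/23
merge 8/23 + 15/23 → 1
L = 3/23 + 8/23 + 1 = 34/23 ≈ 1.478 bits/symbol.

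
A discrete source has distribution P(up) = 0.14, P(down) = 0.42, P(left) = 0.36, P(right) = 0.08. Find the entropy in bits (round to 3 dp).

1.745 bits

H = −Σ pᵢ log₂ pᵢ.
−0.14·log₂(0.14) = 0.3971
−0.42·log₂(0.42) = 0.5256
−0.36·log₂(0.36) = 0.5306
−0.08·log₂(0.08) = 0.2915
Sum ≈ 1.7449 → 1.745 bits.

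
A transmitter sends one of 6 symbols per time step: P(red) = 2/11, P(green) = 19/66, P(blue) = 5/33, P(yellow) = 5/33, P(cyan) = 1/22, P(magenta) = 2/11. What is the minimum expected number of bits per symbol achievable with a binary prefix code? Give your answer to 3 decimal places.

Repeatedly combine the two least-probable nodes; the expected code length is the sum of the merged weights.
merge 1/22 + 5/33 → 13/66
merge 5/33 + 2/11 → 1/3
merge 2/11 + 13/66 → 25/66
merge 19/66 + 1/3 → 41/66
merge 25/66 + 41/66 → 1
L = 13/66 + 1/3 + 25/66 + 41/66 + 1 = 167/66 ≈ 2.530 bits/symbol.

2.530 bits/symbol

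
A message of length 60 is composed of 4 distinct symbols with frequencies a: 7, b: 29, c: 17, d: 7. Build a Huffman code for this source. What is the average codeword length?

1.75 bits/symbol

Probabilities are the counts divided by 60.
Repeatedly combine the two least-probable nodes; the expected code length is the sum of the merged weights.
merge 7/60 + 7/60 → 7/30
merge 7/30 + 17/60 → 31/60
merge 29/60 + 31/60 → 1
L = 7/30 + 31/60 + 1 = 7/4 = 1.75 bits/symbol.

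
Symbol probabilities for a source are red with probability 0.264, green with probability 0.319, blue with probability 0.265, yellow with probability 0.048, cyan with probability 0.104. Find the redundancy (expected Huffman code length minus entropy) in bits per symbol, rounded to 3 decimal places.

0.061 bits

Entropy H = −Σ p log₂ p ≈ 2.0907 bits.
Huffman merges: 6/125+13/125→19/125; 19/125+33/125→52/125; 53/200+319/1000→73/125; 52/125+73/125→1. L = 269/125 ≈ 2.1520.
L − H = 2.1520 − 2.0907 = 0.061 bits.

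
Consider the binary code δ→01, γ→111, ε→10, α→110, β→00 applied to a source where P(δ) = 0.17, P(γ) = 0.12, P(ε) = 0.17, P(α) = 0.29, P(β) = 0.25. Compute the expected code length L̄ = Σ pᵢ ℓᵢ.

2.41 bits/symbol

L̄ = Σ pᵢ·ℓᵢ = 0.17·2 + 0.12·3 + 0.17·2 + 0.29·3 + 0.25·2 = 2.41 bits/symbol.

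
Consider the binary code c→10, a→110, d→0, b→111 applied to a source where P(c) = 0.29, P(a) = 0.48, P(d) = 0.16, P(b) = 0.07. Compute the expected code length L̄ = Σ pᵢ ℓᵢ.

L̄ = Σ pᵢ·ℓᵢ = 0.29·2 + 0.48·3 + 0.16·1 + 0.07·3 = 2.39 bits/symbol.

2.39 bits/symbol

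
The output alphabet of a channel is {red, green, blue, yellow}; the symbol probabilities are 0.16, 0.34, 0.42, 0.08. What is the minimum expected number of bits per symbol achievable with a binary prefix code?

1.82 bits/symbol

Repeatedly combine the two least-probable nodes; the expected code length is the sum of the merged weights.
merge 2/25 + 4/25 → 6/25
merge 6/25 + 17/50 → 29/50
merge 21/50 + 29/50 → 1
L = 6/25 + 29/50 + 1 = 91/50 = 1.82 bits/symbol.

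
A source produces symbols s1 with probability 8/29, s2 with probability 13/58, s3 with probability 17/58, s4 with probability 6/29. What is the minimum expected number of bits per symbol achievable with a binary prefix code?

2 bits/symbol

Repeatedly combine the two least-probable nodes; the expected code length is the sum of the merged weights.
merge 6/29 + 13/58 → 25/58
merge 8/29 + 17/58 → 33/58
merge 25/58 + 33/58 → 1
L = 25/58 + 33/58 + 1 = 2 bits/symbol.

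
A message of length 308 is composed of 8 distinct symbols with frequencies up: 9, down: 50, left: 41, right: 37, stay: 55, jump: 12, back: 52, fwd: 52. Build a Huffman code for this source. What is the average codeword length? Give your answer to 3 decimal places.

Probabilities are the counts divided by 308.
Repeatedly combine the two least-probable nodes; the expected code length is the sum of the merged weights.
merge 9/308 + 3/77 → 3/44
merge 3/44 + 37/308 → 29/154
merge 41/308 + 25/154 → 13/44
merge 13/77 + 13/77 → 26/77
merge 5/28 + 29/154 → 113/308
merge 13/44 + 26/77 → 195/308
merge 113/308 + 195/308 → 1
L = 3/44 + 29/154 + 13/44 + 26/77 + 113/308 + 195/308 + 1 = 445/154 ≈ 2.890 bits/symbol.

2.890 bits/symbol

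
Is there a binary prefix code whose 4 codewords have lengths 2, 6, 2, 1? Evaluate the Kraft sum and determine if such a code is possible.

With common denominator 2^6 = 64: Σ 2^(−ℓᵢ) = 16/64 + 1/64 + 16/64 + 32/64 = 65/64 = 1.015625.
Kraft's inequality requires Σ ≤ 1; here Σ = 1.015625 > 1, so no such prefix code exists.

1.015625; no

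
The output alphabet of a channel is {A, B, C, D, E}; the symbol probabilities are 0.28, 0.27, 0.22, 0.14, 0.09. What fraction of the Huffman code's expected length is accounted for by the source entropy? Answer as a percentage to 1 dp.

Entropy H = −Σ p log₂ p ≈ 2.2146 bits.
Huffman merges: 9/100+7/50→23/100; 11/50+23/100→9/20; 27/100+7/25→11/20; 9/20+11/20→1. L = 223/100 ≈ 2.2300.
Efficiency = H/L = 2.2146/2.2300 = 99.3%.

99.3%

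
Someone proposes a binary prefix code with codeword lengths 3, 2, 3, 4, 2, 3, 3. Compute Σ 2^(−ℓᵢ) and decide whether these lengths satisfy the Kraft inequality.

1.0625; no

With common denominator 2^4 = 16: Σ 2^(−ℓᵢ) = 2/16 + 4/16 + 2/16 + 1/16 + 4/16 + 2/16 + 2/16 = 17/16 = 1.0625.
Kraft's inequality requires Σ ≤ 1; here Σ = 1.0625 > 1, so no such prefix code exists.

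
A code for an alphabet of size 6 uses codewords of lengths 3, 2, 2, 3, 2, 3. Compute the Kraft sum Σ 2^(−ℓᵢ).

1.125

With common denominator 2^3 = 8: Σ 2^(−ℓᵢ) = 1/8 + 2/8 + 2/8 + 1/8 + 2/8 + 1/8 = 9/8 = 1.125.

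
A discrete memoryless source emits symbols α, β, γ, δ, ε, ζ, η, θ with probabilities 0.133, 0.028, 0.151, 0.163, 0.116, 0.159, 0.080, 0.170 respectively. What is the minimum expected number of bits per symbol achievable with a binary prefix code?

Repeatedly combine the two least-probable nodes; the expected code length is the sum of the merged weights.
merge 7/250 + 2/25 → 27/250
merge 27/250 + 29/250 → 28/125
merge 133/1000 + 151/1000 → 71/250
merge 159/1000 + 163/1000 → 161/500
merge 17/100 + 28/125 → 197/500
merge 71/250 + 161/500 → 303/500
merge 197/500 + 303/500 → 1
L = 27/250 + 28/125 + 71/250 + 161/500 + 197/500 + 303/500 + 1 = 1469/500 = 2.938 bits/symbol.

2.938 bits/symbol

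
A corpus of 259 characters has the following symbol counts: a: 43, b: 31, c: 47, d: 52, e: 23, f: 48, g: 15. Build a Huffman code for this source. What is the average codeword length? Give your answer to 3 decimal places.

Probabilities are the counts divided by 259.
Repeatedly combine the two least-probable nodes; the expected code length is the sum of the merged weights.
merge 15/259 + 23/259 → 38/259
merge 31/259 + 38/259 → 69/259
merge 43/259 + 47/259 → 90/259
merge 48/259 + 52/259 → 100/259
merge 69/259 + 90/259 → 159/259
merge 100/259 + 159/259 → 1
L = 38/259 + 69/259 + 90/259 + 100/259 + 159/259 + 1 = 715/259 ≈ 2.761 bits/symbol.

2.761 bits/symbol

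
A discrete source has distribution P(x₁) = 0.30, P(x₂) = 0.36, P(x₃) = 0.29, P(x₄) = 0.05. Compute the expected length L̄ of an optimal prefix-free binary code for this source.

1.98 bits/symbol

Repeatedly combine the two least-probable nodes; the expected code length is the sum of the merged weights.
merge 1/20 + 29/100 → 17/50
merge 3/10 + 17/50 → 16/25
merge 9/25 + 16/25 → 1
L = 17/50 + 16/25 + 1 = 99/50 = 1.98 bits/symbol.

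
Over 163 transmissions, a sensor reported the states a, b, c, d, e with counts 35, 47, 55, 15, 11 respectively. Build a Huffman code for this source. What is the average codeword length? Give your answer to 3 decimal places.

2.160 bits/symbol

Probabilities are the counts divided by 163.
Repeatedly combine the two least-probable nodes; the expected code length is the sum of the merged weights.
merge 11/163 + 15/163 → 26/163
merge 26/163 + 35/163 → 61/163
merge 47/163 + 55/163 → 102/163
merge 61/163 + 102/163 → 1
L = 26/163 + 61/163 + 102/163 + 1 = 352/163 ≈ 2.160 bits/symbol.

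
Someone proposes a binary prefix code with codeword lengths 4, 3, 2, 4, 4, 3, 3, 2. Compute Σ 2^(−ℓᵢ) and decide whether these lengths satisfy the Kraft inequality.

1.0625; no

With common denominator 2^4 = 16: Σ 2^(−ℓᵢ) = 1/16 + 2/16 + 4/16 + 1/16 + 1/16 + 2/16 + 2/16 + 4/16 = 17/16 = 1.0625.
Kraft's inequality requires Σ ≤ 1; here Σ = 1.0625 > 1, so no such prefix code exists.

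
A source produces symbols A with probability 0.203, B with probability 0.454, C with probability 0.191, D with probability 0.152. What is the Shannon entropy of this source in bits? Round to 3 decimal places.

1.853 bits

H = −Σ pᵢ log₂ pᵢ.
−0.203·log₂(0.203) = 0.4670
−0.454·log₂(0.454) = 0.5172
−0.191·log₂(0.191) = 0.4562
−0.152·log₂(0.152) = 0.4131
Sum ≈ 1.8535 → 1.853 bits.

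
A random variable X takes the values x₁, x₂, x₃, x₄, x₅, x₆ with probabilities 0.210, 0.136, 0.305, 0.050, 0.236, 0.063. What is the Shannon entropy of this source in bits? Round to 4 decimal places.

2.3458 bits

H = −Σ pᵢ log₂ pᵢ.
−0.210·log₂(0.210) = 0.4728
−0.136·log₂(0.136) = 0.3915
−0.305·log₂(0.305) = 0.5225
−0.050·log₂(0.050) = 0.2161
−0.236·log₂(0.236) = 0.4916
−0.063·log₂(0.063) = 0.2513
Sum ≈ 2.3458 → 2.3458 bits.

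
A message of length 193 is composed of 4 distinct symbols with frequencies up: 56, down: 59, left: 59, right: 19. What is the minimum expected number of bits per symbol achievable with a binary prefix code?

2 bits/symbol

Probabilities are the counts divided by 193.
Repeatedly combine the two least-probable nodes; the expected code length is the sum of the merged weights.
merge 19/193 + 56/193 → 75/193
merge 59/193 + 59/193 → 118/193
merge 75/193 + 118/193 → 1
L = 75/193 + 118/193 + 1 = 2 bits/symbol.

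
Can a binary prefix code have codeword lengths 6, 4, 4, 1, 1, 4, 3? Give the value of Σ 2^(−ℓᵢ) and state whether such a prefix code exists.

With common denominator 2^6 = 64: Σ 2^(−ℓᵢ) = 1/64 + 4/64 + 4/64 + 32/64 + 32/64 + 4/64 + 8/64 = 85/64 = 1.328125.
Kraft's inequality requires Σ ≤ 1; here Σ = 1.328125 > 1, so no such prefix code exists.

1.328125; no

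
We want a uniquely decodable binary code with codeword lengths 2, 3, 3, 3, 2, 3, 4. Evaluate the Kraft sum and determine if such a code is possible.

1.0625; no

With common denominator 2^4 = 16: Σ 2^(−ℓᵢ) = 4/16 + 2/16 + 2/16 + 2/16 + 4/16 + 2/16 + 1/16 = 17/16 = 1.0625.
Kraft's inequality requires Σ ≤ 1; here Σ = 1.0625 > 1, so no such prefix code exists.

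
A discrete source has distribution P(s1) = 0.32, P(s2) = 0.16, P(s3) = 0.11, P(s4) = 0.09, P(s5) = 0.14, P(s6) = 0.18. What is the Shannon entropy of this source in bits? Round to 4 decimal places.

H = −Σ pᵢ log₂ pᵢ.
−0.32·log₂(0.32) = 0.5260
−0.16·log₂(0.16) = 0.4230
−0.11·log₂(0.11) = 0.3503
−0.09·log₂(0.09) = 0.3127
−0.14·log₂(0.14) = 0.3971
−0.18·log₂(0.18) = 0.4453
Sum ≈ 2.4544 → 2.4544 bits.

2.4544 bits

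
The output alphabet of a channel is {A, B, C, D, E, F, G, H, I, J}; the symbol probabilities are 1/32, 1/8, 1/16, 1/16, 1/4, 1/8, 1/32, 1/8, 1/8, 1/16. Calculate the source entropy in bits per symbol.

3.0625 bits

Each probability is a power of 1/2, so log₂(1/p) is an integer.
H = Σ p·log₂(1/p) = 1/32·5 + 1/8·3 + 1/16·4 + 1/16·4 + 1/4·2 + 1/8·3 + 1/32·5 + 1/8·3 + 1/8·3 + 1/16·4 = 3.0625 bits.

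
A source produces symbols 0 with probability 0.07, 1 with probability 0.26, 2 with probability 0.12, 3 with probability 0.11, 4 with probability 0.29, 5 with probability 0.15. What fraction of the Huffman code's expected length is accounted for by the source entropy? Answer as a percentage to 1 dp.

Entropy H = −Σ p log₂ p ≈ 2.4196 bits.
Huffman merges: 7/100+11/100→9/50; 3/25+3/20→27/100; 9/50+13/50→11/25; 27/100+29/100→14/25; 11/25+14/25→1. L = 49/20 ≈ 2.4500.
Efficiency = H/L = 2.4196/2.4500 = 98.8%.

98.8%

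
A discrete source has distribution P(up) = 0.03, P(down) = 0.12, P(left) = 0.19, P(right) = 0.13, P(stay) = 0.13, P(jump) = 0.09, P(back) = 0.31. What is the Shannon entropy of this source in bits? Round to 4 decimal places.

H = −Σ pᵢ log₂ pᵢ.
−0.03·log₂(0.03) = 0.1518
−0.12·log₂(0.12) = 0.3671
−0.19·log₂(0.19) = 0.4552
−0.13·log₂(0.13) = 0.3826
−0.13·log₂(0.13) = 0.3826
−0.09·log₂(0.09) = 0.3127
−0.31·log₂(0.31) = 0.5238
Sum ≈ 2.5758 → 2.5758 bits.

2.5758 bits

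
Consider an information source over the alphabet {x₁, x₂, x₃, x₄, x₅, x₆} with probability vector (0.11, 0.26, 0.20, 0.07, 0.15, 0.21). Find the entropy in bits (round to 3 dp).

H = −Σ pᵢ log₂ pᵢ.
−0.11·log₂(0.11) = 0.3503
−0.26·log₂(0.26) = 0.5053
−0.20·log₂(0.20) = 0.4644
−0.07·log₂(0.07) = 0.2686
−0.15·log₂(0.15) = 0.4105
−0.21·log₂(0.21) = 0.4728
Sum ≈ 2.4719 → 2.472 bits.

2.472 bits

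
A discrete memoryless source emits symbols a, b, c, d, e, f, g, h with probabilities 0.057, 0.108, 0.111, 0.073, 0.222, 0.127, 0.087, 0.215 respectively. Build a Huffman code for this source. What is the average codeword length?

2.888 bits/symbol

Repeatedly combine the two least-probable nodes; the expected code length is the sum of the merged weights.
merge 57/1000 + 73/1000 → 13/100
merge 87/1000 + 27/250 → 39/200
merge 111/1000 + 127/1000 → 119/500
merge 13/100 + 39/200 → 13/40
merge 43/200 + 111/500 → 437/1000
merge 119/500 + 13/40 → 563/1000
merge 437/1000 + 563/1000 → 1
L = 13/100 + 39/200 + 119/500 + 13/40 + 437/1000 + 563/1000 + 1 = 361/125 = 2.888 bits/symbol.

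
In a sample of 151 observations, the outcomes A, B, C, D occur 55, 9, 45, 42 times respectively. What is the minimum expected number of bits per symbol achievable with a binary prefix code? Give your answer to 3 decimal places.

1.974 bits/symbol

Probabilities are the counts divided by 151.
Repeatedly combine the two least-probable nodes; the expected code length is the sum of the merged weights.
merge 9/151 + 42/151 → 51/151
merge 45/151 + 51/151 → 96/151
merge 55/151 + 96/151 → 1
L = 51/151 + 96/151 + 1 = 298/151 ≈ 1.974 bits/symbol.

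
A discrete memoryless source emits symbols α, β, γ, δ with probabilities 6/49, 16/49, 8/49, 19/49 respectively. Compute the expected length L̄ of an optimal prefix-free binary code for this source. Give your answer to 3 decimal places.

1.898 bits/symbol

Repeatedly combine the two least-probable nodes; the expected code length is the sum of the merged weights.
merge 6/49 + 8/49 → 2/7
merge 2/7 + 16/49 → 30/49
merge 19/49 + 30/49 → 1
L = 2/7 + 30/49 + 1 = 93/49 ≈ 1.898 bits/symbol.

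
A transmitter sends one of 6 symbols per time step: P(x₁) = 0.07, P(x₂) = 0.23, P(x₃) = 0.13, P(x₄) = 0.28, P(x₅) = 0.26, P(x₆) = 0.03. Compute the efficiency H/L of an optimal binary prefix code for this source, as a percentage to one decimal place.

99.1%

Entropy H = −Σ p log₂ p ≈ 2.3101 bits.
Huffman merges: 3/100+7/100→1/10; 1/10+13/100→23/100; 23/100+23/100→23/50; 13/50+7/25→27/50; 23/50+27/50→1. L = 233/100 ≈ 2.3300.
Efficiency = H/L = 2.3101/2.3300 = 99.1%.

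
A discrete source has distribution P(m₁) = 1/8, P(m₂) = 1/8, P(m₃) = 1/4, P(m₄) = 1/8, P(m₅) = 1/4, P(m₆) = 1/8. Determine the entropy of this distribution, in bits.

2.5 bits

Each probability is a power of 1/2, so log₂(1/p) is an integer.
H = Σ p·log₂(1/p) = 1/8·3 + 1/8·3 + 1/4·2 + 1/8·3 + 1/4·2 + 1/8·3 = 2.5 bits.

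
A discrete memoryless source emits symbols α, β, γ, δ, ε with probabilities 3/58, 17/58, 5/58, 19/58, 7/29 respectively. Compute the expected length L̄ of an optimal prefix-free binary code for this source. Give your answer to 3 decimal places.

Repeatedly combine the two least-probable nodes; the expected code length is the sum of the merged weights.
merge 3/58 + 5/58 → 4/29
merge 4/29 + 7/29 → 11/29
merge 17/58 + 19/58 → 18/29
merge 11/29 + 18/29 → 1
L = 4/29 + 11/29 + 18/29 + 1 = 62/29 ≈ 2.138 bits/symbol.

2.138 bits/symbol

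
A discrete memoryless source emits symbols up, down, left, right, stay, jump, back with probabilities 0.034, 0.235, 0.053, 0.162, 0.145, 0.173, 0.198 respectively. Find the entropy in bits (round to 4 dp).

2.6113 bits

H = −Σ pᵢ log₂ pᵢ.
−0.034·log₂(0.034) = 0.1659
−0.235·log₂(0.235) = 0.4910
−0.053·log₂(0.053) = 0.2246
−0.162·log₂(0.162) = 0.4254
−0.145·log₂(0.145) = 0.4040
−0.173·log₂(0.173) = 0.4379
−0.198·log₂(0.198) = 0.4626
Sum ≈ 2.6113 → 2.6113 bits.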